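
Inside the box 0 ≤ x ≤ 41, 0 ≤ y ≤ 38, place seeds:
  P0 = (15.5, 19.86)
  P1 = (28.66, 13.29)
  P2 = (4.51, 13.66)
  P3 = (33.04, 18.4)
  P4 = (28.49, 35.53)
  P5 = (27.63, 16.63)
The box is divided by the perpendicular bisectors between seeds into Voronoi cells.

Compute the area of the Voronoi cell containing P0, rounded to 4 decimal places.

1. box [0,41]×[0,38]: [(0, 0) (41, 0) (41, 38) (0, 38)]
2. ⊥bis P0·P1 via (22.08,16.575): [(0, 0) (13.8051, 0) (32.7762, 38) (0, 38)]  |A|=885.045
3. ⊥bis P0·P2 via (10.005,16.76): [(0, 34.4947) (16.46, 5.3179) (32.7762, 38) (0, 38)]  |A|=564.446
4. ⊥bis P0·P3 via (24.27,19.13): [(0, 34.4947) (16.46, 5.3179) (24.453, 21.3282) (25.8407, 38) (0, 38)]  |A|=506.6322
5. ⊥bis P0·P4 via (21.995,27.695): [(0, 34.4947) (16.46, 5.3179) (24.453, 21.3282) (24.7901, 25.378) (9.5639, 38) (0, 38)]  |A|=403.9093
6. ⊥bis P0·P5 via (21.565,18.245): [(0, 34.4947) (16.46, 5.3179) (20.0233, 12.4554) (23.7041, 26.2782) (9.5639, 38) (0, 38)]  |A|=387.2728
7. canonical 6-gon: [(0, 34.4947) (16.46, 5.3179) (20.0233, 12.4554) (23.7041, 26.2782) (9.5639, 38) (0, 38)]
8. shoelace: 387.2728

Area of P0's cell: 387.2728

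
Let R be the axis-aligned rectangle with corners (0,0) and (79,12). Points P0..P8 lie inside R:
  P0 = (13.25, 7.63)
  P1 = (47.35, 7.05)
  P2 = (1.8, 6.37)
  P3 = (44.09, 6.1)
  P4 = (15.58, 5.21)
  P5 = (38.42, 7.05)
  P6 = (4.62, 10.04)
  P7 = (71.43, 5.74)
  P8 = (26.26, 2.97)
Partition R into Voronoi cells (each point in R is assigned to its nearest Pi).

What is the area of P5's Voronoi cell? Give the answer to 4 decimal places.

1. box [0,79]×[0,12]: [(0, 0) (79, 0) (79, 12) (0, 12)]
2. ⊥bis P5·P0 via (25.835,7.34): [(25.6659, 0) (79, 0) (79, 12) (25.9424, 12)]  |A|=638.3505
3. ⊥bis P5·P1 via (42.885,7.05): [(25.6659, 0) (42.885, 0) (42.885, 12) (25.9424, 12)]  |A|=204.9705
4. ⊥bis P5·P2 via (20.11,6.71): [(25.6659, 0) (42.885, 0) (42.885, 12) (25.9424, 12)]  |A|=204.9705
5. ⊥bis P5·P3 via (41.255,6.575): [(25.6659, 0) (40.1534, 0) (42.164, 12) (25.9424, 12)]  |A|=184.2545
6. ⊥bis P5·P4 via (27,6.13): [(27.4938, 0) (40.1534, 0) (42.164, 12) (26.5271, 12)]  |A|=169.7782
7. ⊥bis P5·P6 via (21.52,8.545): [(27.4938, 0) (40.1534, 0) (42.164, 12) (26.5271, 12)]  |A|=169.7782
8. ⊥bis P5·P7 via (54.925,6.395): [(27.4938, 0) (40.1534, 0) (42.164, 12) (26.5271, 12)]  |A|=169.7782
9. ⊥bis P5·P8 via (32.34,5.01): [(34.021, 0) (40.1534, 0) (42.164, 12) (29.9947, 12)]  |A|=109.81
10. canonical 4-gon: [(34.021, 0) (40.1534, 0) (42.164, 12) (29.9947, 12)]
11. shoelace: 109.81

Area of P5's cell: 109.8100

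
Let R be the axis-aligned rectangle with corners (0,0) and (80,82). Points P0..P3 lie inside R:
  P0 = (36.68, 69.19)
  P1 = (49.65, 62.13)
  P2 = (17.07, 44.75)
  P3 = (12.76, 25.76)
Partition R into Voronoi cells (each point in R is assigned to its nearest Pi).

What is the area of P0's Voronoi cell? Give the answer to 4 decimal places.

Area of P0's cell: 880.0839

1. box [0,80]×[0,82]: [(0, 0) (80, 0) (80, 82) (0, 82)]
2. ⊥bis P0·P1 via (43.165,65.66): [(0, 0) (7.4241, 0) (52.0594, 82) (0, 82)]  |A|=2438.8232
3. ⊥bis P0·P2 via (26.875,56.97): [(0, 78.5338) (34.9207, 50.5143) (52.0594, 82) (0, 82)]  |A|=880.0839
4. ⊥bis P0·P3 via (24.72,47.475): [(0, 78.5338) (34.9207, 50.5143) (52.0594, 82) (0, 82)]  |A|=880.0839
5. canonical 4-gon: [(0, 78.5338) (34.9207, 50.5143) (52.0594, 82) (0, 82)]
6. shoelace: 880.0839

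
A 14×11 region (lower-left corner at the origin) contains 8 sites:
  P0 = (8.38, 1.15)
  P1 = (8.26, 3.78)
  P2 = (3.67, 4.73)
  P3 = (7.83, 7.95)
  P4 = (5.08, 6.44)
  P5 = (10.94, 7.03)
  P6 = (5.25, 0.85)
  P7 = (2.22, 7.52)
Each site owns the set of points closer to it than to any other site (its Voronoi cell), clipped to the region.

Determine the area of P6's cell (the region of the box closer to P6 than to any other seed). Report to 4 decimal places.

1. box [0,14]×[0,11]: [(0, 0) (14, 0) (14, 11) (0, 11)]
2. ⊥bis P6·P0 via (6.815,1): [(0, 0) (6.9108, 0) (5.8565, 11) (0, 11)]  |A|=70.2206
3. ⊥bis P6·P1 via (6.755,2.315): [(0, 9.2544) (0, 0) (6.9108, 0) (6.6817, 2.3903)]  |A|=39.1772
4. ⊥bis P6·P2 via (4.46,2.79): [(5.7724, 3.3244) (0, 0.9738) (0, 0) (6.9108, 0) (6.6817, 2.3903)]  |A|=15.2777
5. ⊥bis P6·P3 via (6.54,4.4): [(5.7724, 3.3244) (0, 0.9738) (0, 0) (6.9108, 0) (6.6817, 2.3903)]  |A|=15.2777
6. ⊥bis P6·P4 via (5.165,3.645): [(5.7724, 3.3244) (0, 0.9738) (0, 0) (6.9108, 0) (6.6817, 2.3903)]  |A|=15.2777
7. ⊥bis P6·P5 via (8.095,3.94): [(5.7724, 3.3244) (0, 0.9738) (0, 0) (6.9108, 0) (6.6817, 2.3903)]  |A|=15.2777
8. ⊥bis P6·P7 via (3.735,4.185): [(5.7724, 3.3244) (0, 0.9738) (0, 0) (6.9108, 0) (6.6817, 2.3903)]  |A|=15.2777
9. canonical 5-gon: [(5.7724, 3.3244) (0, 0.9738) (0, 0) (6.9108, 0) (6.6817, 2.3903)]
10. shoelace: 15.2777

Area of P6's cell: 15.2777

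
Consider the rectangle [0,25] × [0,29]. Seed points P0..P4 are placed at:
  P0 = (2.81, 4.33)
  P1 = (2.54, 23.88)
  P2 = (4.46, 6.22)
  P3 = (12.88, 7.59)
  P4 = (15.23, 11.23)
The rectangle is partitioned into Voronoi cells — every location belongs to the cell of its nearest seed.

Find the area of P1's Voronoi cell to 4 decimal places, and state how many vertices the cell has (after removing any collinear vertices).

1. box [0,25]×[0,29]: [(0, 0) (25, 0) (25, 29) (0, 29)]
2. ⊥bis P1·P0 via (2.675,14.105): [(0, 14.0681) (25, 14.4133) (25, 29) (0, 29)]  |A|=368.9827
3. ⊥bis P1·P2 via (3.5,15.05): [(0, 14.6695) (25, 17.3875) (25, 29) (0, 29)]  |A|=324.2879
4. ⊥bis P1·P3 via (7.71,15.735): [(0, 14.6695) (7.2779, 15.4607) (25, 26.7097) (25, 29) (0, 29)]  |A|=241.683
5. ⊥bis P1·P4 via (8.885,17.555): [(0, 14.6695) (6.7389, 15.4021) (20.2939, 29) (0, 29)]  |A|=186.2631
6. canonical 4-gon: [(0, 14.6695) (6.7389, 15.4021) (20.2939, 29) (0, 29)]
7. shoelace: 186.2631

Area of P1's cell: 186.2631 (4 vertices)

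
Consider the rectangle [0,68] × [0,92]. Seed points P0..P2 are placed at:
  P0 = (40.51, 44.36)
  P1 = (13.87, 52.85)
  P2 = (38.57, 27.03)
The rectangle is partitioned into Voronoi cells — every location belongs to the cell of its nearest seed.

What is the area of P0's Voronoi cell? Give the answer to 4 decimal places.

1. box [0,68]×[0,92]: [(0, 0) (68, 0) (68, 92) (0, 92)]
2. ⊥bis P0·P1 via (27.19,48.605): [(11.6999, 0) (68, 0) (68, 92) (41.0197, 92)]  |A|=3830.8981
3. ⊥bis P0·P2 via (39.54,35.695): [(23.6428, 37.4746) (68, 32.5091) (68, 92) (41.0197, 92)]  |A|=2054.9809
4. canonical 4-gon: [(23.6428, 37.4746) (68, 32.5091) (68, 92) (41.0197, 92)]
5. shoelace: 2054.9809

Area of P0's cell: 2054.9809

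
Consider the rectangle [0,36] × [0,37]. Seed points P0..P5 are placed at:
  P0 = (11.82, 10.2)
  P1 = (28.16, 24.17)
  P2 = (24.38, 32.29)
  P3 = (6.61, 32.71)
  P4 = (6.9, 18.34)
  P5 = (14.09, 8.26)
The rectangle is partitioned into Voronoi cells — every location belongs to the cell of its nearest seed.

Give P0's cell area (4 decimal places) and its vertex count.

Area of P0's cell: 159.1817 (5 vertices)

1. box [0,36]×[0,37]: [(0, 0) (36, 0) (36, 37) (0, 37)]
2. ⊥bis P0·P1 via (19.99,17.185): [(0, 0) (34.6824, 0) (3.049, 37) (0, 37)]  |A|=698.0321
3. ⊥bis P0·P2 via (18.1,21.245): [(0, 31.5364) (0, 0) (34.6824, 0) (15.0232, 22.9944)]  |A|=635.6397
4. ⊥bis P0·P3 via (9.215,21.455): [(0, 19.3222) (0, 0) (34.6824, 0) (15.1624, 22.8316)]  |A|=542.4125
5. ⊥bis P0·P4 via (9.36,14.27): [(0, 8.6126) (0, 0) (34.6824, 0) (18.0115, 19.4992)]  |A|=415.7021
6. ⊥bis P0·P5 via (12.955,9.23): [(0, 8.6126) (0, 0) (5.0668, 0) (19.8718, 17.3233) (18.0115, 19.4992)]  |A|=159.1817
7. canonical 5-gon: [(0, 8.6126) (0, 0) (5.0668, 0) (19.8718, 17.3233) (18.0115, 19.4992)]
8. shoelace: 159.1817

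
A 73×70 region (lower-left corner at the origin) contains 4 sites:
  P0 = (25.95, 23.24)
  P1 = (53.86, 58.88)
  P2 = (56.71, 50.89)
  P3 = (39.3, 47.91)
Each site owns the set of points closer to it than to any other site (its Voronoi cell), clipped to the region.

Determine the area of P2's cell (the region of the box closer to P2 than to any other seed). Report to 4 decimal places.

Area of P2's cell: 984.4391

1. box [0,73]×[0,70]: [(0, 0) (73, 0) (73, 70) (0, 70)]
2. ⊥bis P2·P0 via (41.33,37.065): [(73, 1.8328) (73, 70) (11.7249, 70)]  |A|=2088.4746
3. ⊥bis P2·P1 via (55.285,54.885): [(32.5888, 46.7894) (73, 1.8328) (73, 61.2039)]  |A|=1199.6266
4. ⊥bis P2·P3 via (48.005,49.4): [(47.5391, 52.1221) (52.1829, 24.9914) (73, 1.8328) (73, 61.2039)]  |A|=984.4391
5. canonical 4-gon: [(47.5391, 52.1221) (52.1829, 24.9914) (73, 1.8328) (73, 61.2039)]
6. shoelace: 984.4391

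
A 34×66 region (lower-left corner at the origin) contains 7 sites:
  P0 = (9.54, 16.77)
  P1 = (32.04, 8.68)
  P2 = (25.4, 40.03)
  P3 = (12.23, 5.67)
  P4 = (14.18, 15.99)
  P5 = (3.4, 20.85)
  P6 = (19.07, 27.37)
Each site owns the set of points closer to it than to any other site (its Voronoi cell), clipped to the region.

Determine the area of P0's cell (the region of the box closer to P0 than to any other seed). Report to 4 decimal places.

1. box [0,34]×[0,66]: [(0, 0) (34, 0) (34, 66) (0, 66)]
2. ⊥bis P0·P1 via (20.79,12.725): [(0, 0) (16.2147, 0) (34, 49.4648) (34, 66) (0, 66)]  |A|=1804.1257
3. ⊥bis P0·P2 via (17.47,28.4): [(0, 40.312) (0, 0) (16.2147, 0) (24.6626, 23.4956)]  |A|=687.5877
4. ⊥bis P0·P3 via (10.885,11.22): [(0, 40.312) (0, 8.5821) (21.1427, 13.7059) (24.6626, 23.4956)]  |A|=485.7454
5. ⊥bis P0·P4 via (11.86,16.38): [(14.2497, 30.5958) (0, 40.312) (0, 8.5821) (10.9972, 11.2472)]  |A|=328.127
6. ⊥bis P0·P5 via (6.47,18.81): [(14.2322, 30.4913) (0, 9.0733) (0, 8.5821) (10.9972, 11.2472)]  |A|=104.9997
7. ⊥bis P0·P6 via (14.305,22.07): [(13.0119, 23.2325) (10.7563, 25.2605) (0, 9.0733) (0, 8.5821) (10.9972, 11.2472)]  |A|=95.5759
8. canonical 5-gon: [(13.0119, 23.2325) (10.7563, 25.2605) (0, 9.0733) (0, 8.5821) (10.9972, 11.2472)]
9. shoelace: 95.5759

Area of P0's cell: 95.5759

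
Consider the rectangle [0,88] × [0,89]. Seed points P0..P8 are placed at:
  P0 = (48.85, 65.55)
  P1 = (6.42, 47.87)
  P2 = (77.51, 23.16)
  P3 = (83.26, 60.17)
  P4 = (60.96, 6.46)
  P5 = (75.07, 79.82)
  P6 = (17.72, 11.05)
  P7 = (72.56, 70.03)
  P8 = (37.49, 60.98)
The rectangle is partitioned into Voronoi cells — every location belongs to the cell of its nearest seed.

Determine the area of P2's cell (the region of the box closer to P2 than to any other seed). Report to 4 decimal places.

1. box [0,88]×[0,89]: [(0, 0) (88, 0) (88, 89) (0, 89)]
2. ⊥bis P2·P0 via (63.18,44.355): [(0, 1.6388) (0, 0) (88, 0) (88, 61.1359)]  |A|=2762.0866
3. ⊥bis P2·P1 via (41.965,35.515): [(39.4644, 28.3208) (29.6204, 0) (88, 0) (88, 61.1359)]  |A|=2310.3118
4. ⊥bis P2·P3 via (80.385,41.665): [(63.1596, 44.3412) (39.4644, 28.3208) (29.6204, 0) (88, 0) (88, 40.4819)]  |A|=2053.7853
5. ⊥bis P2·P4 via (69.235,14.81): [(63.1596, 44.3412) (49.0572, 34.8065) (84.1792, 0) (88, 0) (88, 40.4819)]  |A|=1000.3679
6. ⊥bis P2·P5 via (76.29,51.49): [(63.1596, 44.3412) (49.0572, 34.8065) (84.1792, 0) (88, 0) (88, 40.4819)]  |A|=1000.3679
7. ⊥bis P2·P6 via (47.615,17.105): [(63.1596, 44.3412) (49.0572, 34.8065) (84.1792, 0) (88, 0) (88, 40.4819)]  |A|=1000.3679
8. ⊥bis P2·P7 via (75.035,46.595): [(63.1596, 44.3412) (49.0572, 34.8065) (84.1792, 0) (88, 0) (88, 40.4819)]  |A|=1000.3679
9. ⊥bis P2·P8 via (57.5,42.07): [(63.1596, 44.3412) (53.4293, 37.7626) (49.8724, 33.9987) (84.1792, 0) (88, 0) (88, 40.4819)]  |A|=997.3971
10. canonical 6-gon: [(63.1596, 44.3412) (53.4293, 37.7626) (49.8724, 33.9987) (84.1792, 0) (88, 0) (88, 40.4819)]
11. shoelace: 997.3971

Area of P2's cell: 997.3971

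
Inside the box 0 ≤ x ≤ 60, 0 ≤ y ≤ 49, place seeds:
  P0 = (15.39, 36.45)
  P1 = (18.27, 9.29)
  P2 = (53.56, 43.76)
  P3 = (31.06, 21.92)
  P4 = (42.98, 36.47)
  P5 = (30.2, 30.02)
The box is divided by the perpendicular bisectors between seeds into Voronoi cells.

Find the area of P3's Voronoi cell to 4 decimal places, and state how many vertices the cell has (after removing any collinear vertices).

1. box [0,60]×[0,49]: [(0, 0) (60, 0) (60, 49) (0, 49)]
2. ⊥bis P3·P0 via (23.225,29.185): [(0, 4.1378) (0, 0) (60, 0) (60, 49) (41.5984, 49)]  |A|=2006.9011
3. ⊥bis P3·P1 via (24.665,15.605): [(17.4282, 22.9334) (40.0748, 0) (60, 0) (60, 49) (41.5984, 49)]  |A|=1511.3175
4. ⊥bis P3·P2 via (42.31,32.84): [(34.2825, 41.1101) (17.4282, 22.9334) (40.0748, 0) (60, 0) (60, 14.6154)]  |A|=996.5815
5. ⊥bis P3·P4 via (37.02,29.195): [(29.1856, 35.6133) (17.4282, 22.9334) (40.0748, 0) (60, 0) (60, 10.3688)]  |A|=792.9505
6. ⊥bis P3·P5 via (30.63,25.97): [(39.7718, 26.9406) (19.1097, 24.7469) (17.4282, 22.9334) (40.0748, 0) (60, 0) (60, 10.3688)]  |A|=691.7413
7. canonical 6-gon: [(39.7718, 26.9406) (19.1097, 24.7469) (17.4282, 22.9334) (40.0748, 0) (60, 0) (60, 10.3688)]
8. shoelace: 691.7413

Area of P3's cell: 691.7413 (6 vertices)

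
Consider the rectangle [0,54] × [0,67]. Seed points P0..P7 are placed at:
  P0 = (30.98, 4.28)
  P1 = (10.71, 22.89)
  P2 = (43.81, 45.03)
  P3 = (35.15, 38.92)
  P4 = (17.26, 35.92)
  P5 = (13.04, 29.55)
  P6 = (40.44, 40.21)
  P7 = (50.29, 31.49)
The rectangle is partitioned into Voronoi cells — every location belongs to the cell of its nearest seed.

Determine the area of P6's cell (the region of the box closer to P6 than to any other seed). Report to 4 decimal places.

Area of P6's cell: 83.1022

1. box [0,54]×[0,67]: [(0, 0) (54, 0) (54, 67) (0, 67)]
2. ⊥bis P6·P0 via (35.71,22.245): [(0, 31.6471) (54, 17.4294) (54, 67) (0, 67)]  |A|=2292.9343
3. ⊥bis P6·P1 via (25.575,31.55): [(30.1418, 23.7111) (54, 17.4294) (54, 67) (4.9227, 67)]  |A|=1653.5857
4. ⊥bis P6·P2 via (42.125,42.62): [(30.1418, 23.7111) (54, 17.4294) (54, 34.3174) (7.2551, 67) (4.9227, 67)]  |A|=889.7121
5. ⊥bis P6·P3 via (37.795,39.565): [(42.4514, 20.4701) (54, 17.4294) (54, 34.3174) (36.0069, 46.8976)]  |A|=294.7356
6. ⊥bis P6·P4 via (28.85,38.065): [(42.4514, 20.4701) (54, 17.4294) (54, 34.3174) (36.0069, 46.8976)]  |A|=294.7356
7. ⊥bis P6·P5 via (26.74,34.88): [(42.4514, 20.4701) (54, 17.4294) (54, 34.3174) (36.0069, 46.8976)]  |A|=294.7356
8. ⊥bis P6·P7 via (45.365,35.85): [(40.1401, 29.9481) (47.8283, 38.6325) (36.0069, 46.8976)]  |A|=83.1022
9. canonical 3-gon: [(40.1401, 29.9481) (47.8283, 38.6325) (36.0069, 46.8976)]
10. shoelace: 83.1022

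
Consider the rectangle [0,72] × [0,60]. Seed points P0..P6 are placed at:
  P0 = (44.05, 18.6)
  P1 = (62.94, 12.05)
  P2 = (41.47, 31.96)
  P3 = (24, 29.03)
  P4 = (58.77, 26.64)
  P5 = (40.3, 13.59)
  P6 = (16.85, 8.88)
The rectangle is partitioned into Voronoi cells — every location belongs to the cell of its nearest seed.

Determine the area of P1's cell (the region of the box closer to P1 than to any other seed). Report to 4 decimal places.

1. box [0,72]×[0,60]: [(0, 0) (72, 0) (72, 60) (0, 60)]
2. ⊥bis P1·P0 via (53.495,15.325): [(48.1811, 0) (72, 0) (72, 60) (68.9858, 60)]  |A|=804.9916
3. ⊥bis P1·P2 via (52.205,22.005): [(57.965, 28.2163) (48.1811, 0) (72, 0) (72, 43.351)]  |A|=640.2559
4. ⊥bis P1·P3 via (43.47,20.54): [(57.965, 28.2163) (48.1811, 0) (72, 0) (72, 43.351)]  |A|=640.2559
5. ⊥bis P1·P4 via (60.855,19.345): [(54.2326, 17.4522) (48.1811, 0) (72, 0) (72, 22.5304)]  |A|=407.9992
6. ⊥bis P1·P5 via (51.62,12.82): [(54.2326, 17.4522) (51.3744, 9.2092) (50.748, 0) (72, 0) (72, 22.5304)]  |A|=396.18
7. ⊥bis P1·P6 via (39.895,10.465): [(54.2326, 17.4522) (51.3744, 9.2092) (50.748, 0) (72, 0) (72, 22.5304)]  |A|=396.18
8. canonical 5-gon: [(54.2326, 17.4522) (51.3744, 9.2092) (50.748, 0) (72, 0) (72, 22.5304)]
9. shoelace: 396.18

Area of P1's cell: 396.1800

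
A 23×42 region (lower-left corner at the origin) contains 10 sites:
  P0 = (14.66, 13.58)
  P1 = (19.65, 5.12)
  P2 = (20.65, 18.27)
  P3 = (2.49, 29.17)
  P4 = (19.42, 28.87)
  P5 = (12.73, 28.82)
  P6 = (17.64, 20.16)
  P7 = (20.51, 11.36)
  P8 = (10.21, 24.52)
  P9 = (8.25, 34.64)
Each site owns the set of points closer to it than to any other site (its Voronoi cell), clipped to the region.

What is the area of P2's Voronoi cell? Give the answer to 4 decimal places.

Area of P2's cell: 32.5614

1. box [0,23]×[0,42]: [(0, 0) (23, 0) (23, 42) (0, 42)]
2. ⊥bis P2·P0 via (17.655,15.925): [(0, 38.4737) (23, 9.0984) (23, 42) (0, 42)]  |A|=418.9202
3. ⊥bis P2·P1 via (20.15,11.695): [(0, 38.4737) (21.0187, 11.6289) (23, 11.4783) (23, 42) (0, 42)]  |A|=416.5627
4. ⊥bis P2·P3 via (11.57,23.72): [(11.5621, 23.7068) (21.0187, 11.6289) (23, 11.4783) (23, 42) (22.542, 42)]  |A|=189.9941
5. ⊥bis P2·P4 via (20.035,23.57): [(12.3659, 22.6801) (21.0187, 11.6289) (23, 11.4783) (23, 23.9141)]  |A|=76.4174
6. ⊥bis P2·P5 via (16.69,23.545): [(16.1178, 23.1155) (13.5402, 21.1804) (21.0187, 11.6289) (23, 11.4783) (23, 23.9141)]  |A|=73.3484
7. ⊥bis P2·P6 via (19.145,19.215): [(22.0245, 23.8009) (17.3355, 16.3331) (21.0187, 11.6289) (23, 11.4783) (23, 23.9141)]  |A|=42.9813
8. ⊥bis P2·P7 via (20.58,14.815): [(22.0245, 23.8009) (17.3355, 16.3331) (18.491, 14.8573) (23, 14.766) (23, 23.9141)]  |A|=32.5614
9. ⊥bis P2·P8 via (15.43,21.395): [(22.0245, 23.8009) (17.3355, 16.3331) (18.491, 14.8573) (23, 14.766) (23, 23.9141)]  |A|=32.5614
10. ⊥bis P2·P9 via (14.45,26.455): [(22.0245, 23.8009) (17.3355, 16.3331) (18.491, 14.8573) (23, 14.766) (23, 23.9141)]  |A|=32.5614
11. canonical 5-gon: [(22.0245, 23.8009) (17.3355, 16.3331) (18.491, 14.8573) (23, 14.766) (23, 23.9141)]
12. shoelace: 32.5614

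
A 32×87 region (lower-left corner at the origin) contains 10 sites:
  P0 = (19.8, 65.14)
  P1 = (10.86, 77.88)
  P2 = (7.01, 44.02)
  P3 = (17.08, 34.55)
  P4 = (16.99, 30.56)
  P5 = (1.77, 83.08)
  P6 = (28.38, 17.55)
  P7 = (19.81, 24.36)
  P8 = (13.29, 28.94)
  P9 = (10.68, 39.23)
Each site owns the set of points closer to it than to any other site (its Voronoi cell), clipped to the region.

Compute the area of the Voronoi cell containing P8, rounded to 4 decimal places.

Area of P8's cell: 286.1961

1. box [0,32]×[0,87]: [(0, 0) (32, 0) (32, 87) (0, 87)]
2. ⊥bis P8·P0 via (16.545,47.04): [(0, 50.0154) (0, 0) (32, 0) (32, 44.2607)]  |A|=1508.4163
3. ⊥bis P8·P1 via (12.075,53.41): [(0, 50.0154) (0, 0) (32, 0) (32, 44.2607)]  |A|=1508.4163
4. ⊥bis P8·P2 via (10.15,36.48): [(29.7885, 44.6584) (0, 32.2531) (0, 0) (32, 0) (32, 44.2607)]  |A|=1243.8605
5. ⊥bis P8·P3 via (15.185,31.745): [(8.9289, 35.9715) (0, 32.2531) (0, 0) (32, 0) (32, 20.3851)]  |A|=954.6898
6. ⊥bis P8·P4 via (15.14,29.75): [(13.8807, 32.6261) (8.9289, 35.9715) (0, 32.2531) (0, 0) (28.1657, 0)]  |A|=707.4581
7. ⊥bis P8·P5 via (7.53,56.01): [(13.8807, 32.6261) (8.9289, 35.9715) (0, 32.2531) (0, 0) (28.1657, 0)]  |A|=707.4581
8. ⊥bis P8·P6 via (20.835,23.245): [(19.0333, 20.858) (13.8807, 32.6261) (8.9289, 35.9715) (0, 32.2531) (0, 0) (3.2896, 0)]  |A|=448.0255
9. ⊥bis P8·P7 via (16.55,26.65): [(16.5175, 26.6038) (13.8807, 32.6261) (8.9289, 35.9715) (0, 32.2531) (0, 3.0897)]  |A|=307.284
10. ⊥bis P8·P9 via (11.985,34.085): [(16.5175, 26.6038) (13.8807, 32.6261) (11.7933, 34.0364) (0, 31.0451) (0, 3.0897)]  |A|=286.1961
11. canonical 5-gon: [(16.5175, 26.6038) (13.8807, 32.6261) (11.7933, 34.0364) (0, 31.0451) (0, 3.0897)]
12. shoelace: 286.1961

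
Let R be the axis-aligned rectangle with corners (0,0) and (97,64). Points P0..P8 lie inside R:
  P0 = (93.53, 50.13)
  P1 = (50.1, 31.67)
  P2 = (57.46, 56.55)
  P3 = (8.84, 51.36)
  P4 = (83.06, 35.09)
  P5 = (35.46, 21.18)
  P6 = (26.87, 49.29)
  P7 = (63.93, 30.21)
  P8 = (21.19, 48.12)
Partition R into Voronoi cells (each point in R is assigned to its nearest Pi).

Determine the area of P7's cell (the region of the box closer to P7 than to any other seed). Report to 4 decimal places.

Area of P7's cell: 869.7001

1. box [0,97]×[0,64]: [(0, 0) (97, 0) (97, 64) (0, 64)]
2. ⊥bis P7·P0 via (78.73,40.17): [(0, 0) (97, 0) (97, 13.0218) (62.6931, 64) (0, 64)]  |A|=5333.5469
3. ⊥bis P7·P1 via (57.015,30.94): [(53.7487, 0) (97, 0) (97, 13.0218) (62.6931, 64) (60.5051, 64)]  |A|=1677.4252
4. ⊥bis P7·P2 via (60.695,43.38): [(58.2653, 42.7832) (53.7487, 0) (97, 0) (97, 13.0218) (74.3178, 46.7262)]  |A|=1492.6513
5. ⊥bis P7·P3 via (36.385,40.785): [(58.2653, 42.7832) (53.7487, 0) (97, 0) (97, 13.0218) (74.3178, 46.7262)]  |A|=1492.6513
6. ⊥bis P7·P4 via (73.495,32.65): [(70.1645, 45.706) (58.2653, 42.7832) (53.7487, 0) (81.8239, 0)]  |A|=889.5443
7. ⊥bis P7·P5 via (49.695,25.695): [(70.1645, 45.706) (58.2653, 42.7832) (54.7716, 9.6893) (57.8448, 0) (81.8239, 0)]  |A|=869.7001
8. ⊥bis P7·P6 via (45.4,39.75): [(70.1645, 45.706) (58.2653, 42.7832) (54.7716, 9.6893) (57.8448, 0) (81.8239, 0)]  |A|=869.7001
9. ⊥bis P7·P8 via (42.56,39.165): [(70.1645, 45.706) (58.2653, 42.7832) (54.7716, 9.6893) (57.8448, 0) (81.8239, 0)]  |A|=869.7001
10. canonical 5-gon: [(70.1645, 45.706) (58.2653, 42.7832) (54.7716, 9.6893) (57.8448, 0) (81.8239, 0)]
11. shoelace: 869.7001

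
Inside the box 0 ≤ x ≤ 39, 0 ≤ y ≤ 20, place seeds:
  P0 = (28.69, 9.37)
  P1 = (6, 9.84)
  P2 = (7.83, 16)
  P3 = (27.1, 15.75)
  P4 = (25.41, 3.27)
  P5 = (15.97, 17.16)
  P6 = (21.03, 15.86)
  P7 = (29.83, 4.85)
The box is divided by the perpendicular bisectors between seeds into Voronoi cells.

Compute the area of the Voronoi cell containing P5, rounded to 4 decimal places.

Area of P5's cell: 64.7981

1. box [0,39]×[0,20]: [(0, 0) (39, 0) (39, 20) (0, 20)]
2. ⊥bis P5·P0 via (22.33,13.265): [(0, 0) (14.2062, 0) (26.4547, 20) (0, 20)]  |A|=406.6089
3. ⊥bis P5·P1 via (10.985,13.5): [(17.249, 4.9684) (26.4547, 20) (6.2127, 20)]  |A|=152.1351
4. ⊥bis P5·P2 via (11.9,16.58): [(12.665, 11.2118) (17.249, 4.9684) (26.4547, 20) (11.4126, 20)]  |A|=129.286
5. ⊥bis P5·P3 via (21.535,16.455): [(12.665, 11.2118) (17.249, 4.9684) (20.8181, 10.7963) (21.9841, 20) (11.4126, 20)]  |A|=108.7132
6. ⊥bis P5·P4 via (20.69,10.215): [(12.665, 11.2118) (15.8246, 6.9084) (20.2996, 9.9497) (20.8181, 10.7963) (21.9841, 20) (11.4126, 20)]  |A|=102.2065
7. ⊥bis P5·P6 via (18.5,16.51): [(12.665, 11.2118) (15.8246, 6.9084) (16.0773, 7.0801) (19.3966, 20) (11.4126, 20)]  |A|=64.7981
8. ⊥bis P5·P7 via (22.9,11.005): [(12.665, 11.2118) (15.8246, 6.9084) (16.0773, 7.0801) (19.3966, 20) (11.4126, 20)]  |A|=64.7981
9. canonical 5-gon: [(12.665, 11.2118) (15.8246, 6.9084) (16.0773, 7.0801) (19.3966, 20) (11.4126, 20)]
10. shoelace: 64.7981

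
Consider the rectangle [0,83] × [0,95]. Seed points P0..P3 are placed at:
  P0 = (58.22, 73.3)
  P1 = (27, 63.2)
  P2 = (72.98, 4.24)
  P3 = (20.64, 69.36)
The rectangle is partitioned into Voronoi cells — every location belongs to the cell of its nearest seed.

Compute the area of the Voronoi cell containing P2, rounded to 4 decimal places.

Area of P2's cell: 2012.5285

1. box [0,83]×[0,95]: [(0, 0) (83, 0) (83, 95) (0, 95)]
2. ⊥bis P2·P0 via (65.6,38.77): [(0, 24.7495) (0, 0) (83, 0) (83, 42.4889)]  |A|=2790.3915
3. ⊥bis P2·P1 via (49.99,33.72): [(53.0171, 36.0807) (6.751, 0) (83, 0) (83, 42.4889)]  |A|=2012.5285
4. ⊥bis P2·P3 via (46.81,36.8): [(53.0171, 36.0807) (6.751, 0) (83, 0) (83, 42.4889)]  |A|=2012.5285
5. canonical 4-gon: [(53.0171, 36.0807) (6.751, 0) (83, 0) (83, 42.4889)]
6. shoelace: 2012.5285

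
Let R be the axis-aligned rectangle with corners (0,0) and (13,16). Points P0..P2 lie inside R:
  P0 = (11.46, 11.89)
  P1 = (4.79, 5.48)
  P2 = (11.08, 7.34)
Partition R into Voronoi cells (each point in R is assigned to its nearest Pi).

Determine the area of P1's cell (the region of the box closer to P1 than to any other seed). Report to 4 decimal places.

Area of P1's cell: 107.3886

1. box [0,13]×[0,16]: [(0, 0) (13, 0) (13, 16) (0, 16)]
2. ⊥bis P1·P0 via (8.125,8.685): [(0, 0) (13, 0) (13, 3.6123) (1.0951, 16) (0, 16)]  |A|=134.2629
3. ⊥bis P1·P2 via (7.935,6.41): [(0, 0) (9.8305, 0) (6.8788, 9.9817) (1.0951, 16) (0, 16)]  |A|=107.3886
4. canonical 5-gon: [(0, 0) (9.8305, 0) (6.8788, 9.9817) (1.0951, 16) (0, 16)]
5. shoelace: 107.3886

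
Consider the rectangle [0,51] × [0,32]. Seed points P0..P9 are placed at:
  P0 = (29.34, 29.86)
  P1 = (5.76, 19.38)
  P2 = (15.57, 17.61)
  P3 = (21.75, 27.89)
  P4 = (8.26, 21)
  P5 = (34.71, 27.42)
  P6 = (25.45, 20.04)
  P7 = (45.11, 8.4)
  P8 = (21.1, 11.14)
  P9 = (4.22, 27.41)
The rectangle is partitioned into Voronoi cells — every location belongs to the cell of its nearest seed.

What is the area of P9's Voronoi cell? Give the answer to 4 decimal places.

1. box [0,51]×[0,32]: [(0, 0) (51, 0) (51, 32) (0, 32)]
2. ⊥bis P9·P0 via (16.78,28.635): [(0, 0) (19.5728, 0) (16.4518, 32) (0, 32)]  |A|=576.3941
3. ⊥bis P9·P1 via (4.99,23.395): [(0, 22.438) (17.0652, 25.7108) (16.4518, 32) (0, 32)]  |A|=133.323
4. ⊥bis P9·P2 via (9.895,22.51): [(0, 22.438) (11.7842, 24.698) (16.618, 30.2963) (16.4518, 32) (0, 32)]  |A|=120.9885
5. ⊥bis P9·P3 via (12.985,27.65): [(0, 22.438) (11.7842, 24.698) (13.0264, 26.1367) (12.8659, 32) (0, 32)]  |A|=107.0708
6. ⊥bis P9·P4 via (6.24,24.205): [(0, 22.438) (4.9394, 23.3853) (12.9633, 28.4425) (12.8659, 32) (0, 32)]  |A|=93.5522
7. ⊥bis P9·P5 via (19.465,27.415): [(0, 22.438) (4.9394, 23.3853) (12.9633, 28.4425) (12.8659, 32) (0, 32)]  |A|=93.5522
8. ⊥bis P9·P6 via (14.835,23.725): [(0, 22.438) (4.9394, 23.3853) (12.9633, 28.4425) (12.8659, 32) (0, 32)]  |A|=93.5522
9. ⊥bis P9·P7 via (24.665,17.905): [(0, 22.438) (4.9394, 23.3853) (12.9633, 28.4425) (12.8659, 32) (0, 32)]  |A|=93.5522
10. ⊥bis P9·P8 via (12.66,19.275): [(0, 22.438) (4.9394, 23.3853) (12.9633, 28.4425) (12.8659, 32) (0, 32)]  |A|=93.5522
11. canonical 5-gon: [(0, 22.438) (4.9394, 23.3853) (12.9633, 28.4425) (12.8659, 32) (0, 32)]
12. shoelace: 93.5522

Area of P9's cell: 93.5522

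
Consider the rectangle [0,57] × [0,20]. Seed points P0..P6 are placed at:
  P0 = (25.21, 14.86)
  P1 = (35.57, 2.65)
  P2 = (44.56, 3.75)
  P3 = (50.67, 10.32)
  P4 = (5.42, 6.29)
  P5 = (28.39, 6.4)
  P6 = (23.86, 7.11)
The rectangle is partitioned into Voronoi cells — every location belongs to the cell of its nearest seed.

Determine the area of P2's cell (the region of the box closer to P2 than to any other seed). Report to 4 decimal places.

1. box [0,57]×[0,20]: [(0, 0) (57, 0) (57, 20) (0, 20)]
2. ⊥bis P2·P0 via (34.885,9.305): [(29.5424, 0) (57, 0) (57, 20) (41.0256, 20)]  |A|=434.3192
3. ⊥bis P2·P1 via (40.065,3.2): [(38.5393, 15.6695) (40.4565, 0) (57, 0) (57, 20) (41.0256, 20)]  |A|=348.8098
4. ⊥bis P2·P3 via (47.615,7.035): [(38.5661, 15.4504) (40.4565, 0) (55.1796, 0)]  |A|=113.7386
5. ⊥bis P2·P4 via (24.99,5.02): [(38.5661, 15.4504) (40.4565, 0) (55.1796, 0)]  |A|=113.7386
6. ⊥bis P2·P5 via (36.475,5.075): [(38.5661, 15.4504) (40.4565, 0) (55.1796, 0)]  |A|=113.7386
7. ⊥bis P2·P6 via (34.21,5.43): [(38.5661, 15.4504) (40.4565, 0) (55.1796, 0)]  |A|=113.7386
8. canonical 3-gon: [(38.5661, 15.4504) (40.4565, 0) (55.1796, 0)]
9. shoelace: 113.7386

Area of P2's cell: 113.7386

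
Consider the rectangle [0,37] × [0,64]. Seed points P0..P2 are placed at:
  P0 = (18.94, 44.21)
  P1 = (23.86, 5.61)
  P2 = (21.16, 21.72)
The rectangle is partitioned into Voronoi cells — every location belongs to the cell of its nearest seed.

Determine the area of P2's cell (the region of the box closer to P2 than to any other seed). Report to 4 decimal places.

Area of P2's cell: 733.3054

1. box [0,37]×[0,64]: [(0, 0) (37, 0) (37, 64) (0, 64)]
2. ⊥bis P2·P0 via (20.05,32.965): [(0, 30.9859) (0, 0) (37, 0) (37, 34.6381)]  |A|=1214.044
3. ⊥bis P2·P1 via (22.51,13.665): [(0, 30.9859) (0, 9.8924) (37, 16.0935) (37, 34.6381)]  |A|=733.3054
4. canonical 4-gon: [(0, 30.9859) (0, 9.8924) (37, 16.0935) (37, 34.6381)]
5. shoelace: 733.3054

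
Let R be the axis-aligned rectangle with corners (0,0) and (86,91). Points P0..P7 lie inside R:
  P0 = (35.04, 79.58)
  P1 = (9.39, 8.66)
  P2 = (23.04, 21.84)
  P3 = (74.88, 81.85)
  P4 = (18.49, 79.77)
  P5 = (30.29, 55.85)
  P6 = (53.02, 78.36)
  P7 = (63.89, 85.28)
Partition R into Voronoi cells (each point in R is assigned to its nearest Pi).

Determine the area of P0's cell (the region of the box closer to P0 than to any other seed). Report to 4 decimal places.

1. box [0,86]×[0,91]: [(0, 0) (86, 0) (86, 91) (0, 91)]
2. ⊥bis P0·P1 via (22.215,44.12): [(0, 52.1546) (86, 21.0506) (86, 91) (0, 91)]  |A|=4678.1779
3. ⊥bis P0·P2 via (29.04,50.71): [(0, 56.7453) (86, 38.8721) (86, 91) (0, 91)]  |A|=3714.4502
4. ⊥bis P0·P3 via (54.96,80.715): [(0, 56.7453) (57.0007, 44.899) (54.374, 91) (0, 91)]  |A|=2229.6186
5. ⊥bis P0·P4 via (26.765,79.675): [(26.4387, 51.2506) (57.0007, 44.899) (54.374, 91) (26.895, 91)]  |A|=1242.2646
6. ⊥bis P0·P5 via (32.665,67.715): [(26.6415, 68.9207) (55.9665, 63.0508) (54.374, 91) (26.895, 91)]  |A|=708.4887
7. ⊥bis P0·P6 via (44.03,78.97): [(26.6415, 68.9207) (43.1243, 65.6214) (44.8463, 91) (26.895, 91)]  |A|=410.1705
8. ⊥bis P0·P7 via (49.465,82.43): [(26.6415, 68.9207) (43.1243, 65.6214) (44.8463, 91) (26.895, 91)]  |A|=410.1705
9. canonical 4-gon: [(26.6415, 68.9207) (43.1243, 65.6214) (44.8463, 91) (26.895, 91)]
10. shoelace: 410.1705

Area of P0's cell: 410.1705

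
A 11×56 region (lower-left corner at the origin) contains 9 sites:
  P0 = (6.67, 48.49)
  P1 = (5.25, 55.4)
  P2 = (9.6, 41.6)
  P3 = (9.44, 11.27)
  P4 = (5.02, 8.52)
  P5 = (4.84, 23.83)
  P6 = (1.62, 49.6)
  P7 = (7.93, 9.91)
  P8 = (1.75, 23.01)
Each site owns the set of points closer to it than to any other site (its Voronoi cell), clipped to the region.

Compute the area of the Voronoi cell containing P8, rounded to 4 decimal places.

1. box [0,11]×[0,56]: [(0, 0) (11, 0) (11, 56) (0, 56)]
2. ⊥bis P8·P0 via (4.21,35.75): [(0, 36.5629) (0, 0) (11, 0) (11, 34.4389)]  |A|=390.51
3. ⊥bis P8·P1 via (3.5,39.205): [(0, 36.5629) (0, 0) (11, 0) (11, 34.4389)]  |A|=390.51
4. ⊥bis P8·P2 via (5.675,32.305): [(0, 34.7014) (0, 0) (11, 0) (11, 30.0564)]  |A|=356.1679
5. ⊥bis P8·P3 via (5.595,17.14): [(0, 34.7014) (0, 13.4751) (11, 20.6804) (11, 30.0564)]  |A|=168.3124
6. ⊥bis P8·P4 via (3.385,15.765): [(0, 34.7014) (0, 15.0011) (3.5541, 15.8032) (11, 20.6804) (11, 30.0564)]  |A|=165.6006
7. ⊥bis P8·P5 via (3.295,23.42): [(0.3393, 34.5581) (0, 34.7014) (0, 15.0011) (3.5541, 15.8032) (5.0553, 16.7865)]  |A|=53.618
8. ⊥bis P8·P6 via (1.685,36.305): [(0.3393, 34.5581) (0, 34.7014) (0, 15.0011) (3.5541, 15.8032) (5.0553, 16.7865)]  |A|=53.618
9. ⊥bis P8·P7 via (4.84,16.46): [(0.3393, 34.5581) (0, 34.7014) (0, 15.0011) (3.3501, 15.7571) (3.8281, 15.9826) (5.0553, 16.7865)]  |A|=53.606
10. canonical 6-gon: [(0.3393, 34.5581) (0, 34.7014) (0, 15.0011) (3.3501, 15.7571) (3.8281, 15.9826) (5.0553, 16.7865)]
11. shoelace: 53.606

Area of P8's cell: 53.6060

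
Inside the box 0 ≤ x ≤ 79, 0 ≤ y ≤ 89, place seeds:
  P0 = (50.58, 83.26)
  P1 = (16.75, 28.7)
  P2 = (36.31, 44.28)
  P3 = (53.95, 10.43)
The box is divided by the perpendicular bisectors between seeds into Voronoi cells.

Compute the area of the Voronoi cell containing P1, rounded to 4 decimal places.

1. box [0,79]×[0,89]: [(0, 0) (79, 0) (79, 89) (0, 89)]
2. ⊥bis P1·P0 via (33.665,55.98): [(0, 76.854) (0, 0) (79, 0) (79, 27.87)]  |A|=4136.598
3. ⊥bis P1·P2 via (26.53,36.49): [(0, 69.7972) (0, 0) (55.5951, 0)]  |A|=1940.1938
4. ⊥bis P1·P3 via (35.35,19.565): [(37.1278, 23.1849) (0, 69.7972) (0, 0) (25.7411, 0)]  |A|=1594.112
5. canonical 4-gon: [(37.1278, 23.1849) (0, 69.7972) (0, 0) (25.7411, 0)]
6. shoelace: 1594.112

Area of P1's cell: 1594.1120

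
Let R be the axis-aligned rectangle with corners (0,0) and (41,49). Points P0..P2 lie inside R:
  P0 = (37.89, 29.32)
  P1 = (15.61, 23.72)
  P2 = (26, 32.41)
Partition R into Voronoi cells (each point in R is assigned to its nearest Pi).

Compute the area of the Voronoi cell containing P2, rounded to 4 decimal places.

Area of P2's cell: 507.6624

1. box [0,41]×[0,49]: [(0, 0) (41, 0) (41, 49) (0, 49)]
2. ⊥bis P2·P0 via (31.945,30.865): [(0, 0) (23.9237, 0) (36.658, 49) (0, 49)]  |A|=1484.2516
3. ⊥bis P2·P1 via (20.805,28.065): [(28.749, 18.567) (36.658, 49) (3.2954, 49)]  |A|=507.6624
4. canonical 3-gon: [(28.749, 18.567) (36.658, 49) (3.2954, 49)]
5. shoelace: 507.6624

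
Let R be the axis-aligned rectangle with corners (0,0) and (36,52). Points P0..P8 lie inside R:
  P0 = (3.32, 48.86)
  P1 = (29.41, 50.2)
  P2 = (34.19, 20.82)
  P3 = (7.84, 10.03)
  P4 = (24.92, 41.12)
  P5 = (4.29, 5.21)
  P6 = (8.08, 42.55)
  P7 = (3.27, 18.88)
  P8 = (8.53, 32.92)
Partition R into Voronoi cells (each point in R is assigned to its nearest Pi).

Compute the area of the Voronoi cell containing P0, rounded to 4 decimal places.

1. box [0,36]×[0,52]: [(0, 0) (36, 0) (36, 52) (0, 52)]
2. ⊥bis P0·P1 via (16.365,49.53): [(0, 0) (18.9089, 0) (16.2381, 52) (0, 52)]  |A|=913.8229
3. ⊥bis P0·P2 via (18.755,34.84): [(0, 14.1921) (17.207, 33.1358) (16.2381, 52) (0, 52)]  |A|=478.4404
4. ⊥bis P0·P3 via (5.58,29.445): [(0, 28.7955) (14.8329, 30.5221) (17.207, 33.1358) (16.2381, 52) (0, 52)]  |A|=370.1352
5. ⊥bis P0·P4 via (14.12,44.99): [(0, 28.7955) (8.679, 29.8057) (16.2875, 51.0388) (16.2381, 52) (0, 52)]  |A|=285.0731
6. ⊥bis P0·P5 via (3.805,27.035): [(0, 28.7955) (8.679, 29.8057) (16.2875, 51.0388) (16.2381, 52) (0, 52)]  |A|=285.0731
7. ⊥bis P0·P6 via (5.7,45.705): [(0, 41.4052) (14.0448, 52) (0, 52)]  |A|=74.4014
8. ⊥bis P0·P7 via (3.295,33.87): [(0, 41.4052) (14.0448, 52) (0, 52)]  |A|=74.4014
9. ⊥bis P0·P8 via (5.925,40.89): [(0, 41.4052) (14.0448, 52) (0, 52)]  |A|=74.4014
10. canonical 3-gon: [(0, 41.4052) (14.0448, 52) (0, 52)]
11. shoelace: 74.4014

Area of P0's cell: 74.4014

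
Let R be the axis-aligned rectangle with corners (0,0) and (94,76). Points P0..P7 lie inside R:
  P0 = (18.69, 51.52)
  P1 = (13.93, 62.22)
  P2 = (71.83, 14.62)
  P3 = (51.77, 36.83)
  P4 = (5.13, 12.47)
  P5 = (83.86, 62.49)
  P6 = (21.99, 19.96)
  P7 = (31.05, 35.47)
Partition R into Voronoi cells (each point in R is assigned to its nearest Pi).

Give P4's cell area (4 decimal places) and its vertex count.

1. box [0,94]×[0,76]: [(0, 0) (94, 0) (94, 76) (0, 76)]
2. ⊥bis P4·P0 via (11.91,31.995): [(0, 36.1307) (0, 0) (94, 0) (94, 3.4895)]  |A|=1862.1493
3. ⊥bis P4·P1 via (9.53,37.345): [(0, 36.1307) (0, 0) (94, 0) (94, 3.4895)]  |A|=1862.1493
4. ⊥bis P4·P2 via (38.48,13.545): [(38.1793, 22.8731) (0, 36.1307) (0, 0) (38.9166, 0)]  |A|=1134.7939
5. ⊥bis P4·P3 via (28.45,24.65): [(38.7582, 4.9137) (27.4282, 26.6063) (0, 36.1307) (0, 0) (38.9166, 0)]  |A|=1039.3331
6. ⊥bis P4·P5 via (44.495,37.48): [(38.7582, 4.9137) (27.4282, 26.6063) (0, 36.1307) (0, 0) (38.9166, 0)]  |A|=1039.3331
7. ⊥bis P4·P6 via (13.56,16.215): [(5.5721, 34.1958) (0, 36.1307) (0, 0) (20.7635, 0)]  |A|=455.6734
8. ⊥bis P4·P7 via (18.09,23.97): [(5.5721, 34.1958) (0, 36.1307) (0, 0) (20.7635, 0)]  |A|=455.6734
9. canonical 4-gon: [(5.5721, 34.1958) (0, 36.1307) (0, 0) (20.7635, 0)]
10. shoelace: 455.6734

Area of P4's cell: 455.6734 (4 vertices)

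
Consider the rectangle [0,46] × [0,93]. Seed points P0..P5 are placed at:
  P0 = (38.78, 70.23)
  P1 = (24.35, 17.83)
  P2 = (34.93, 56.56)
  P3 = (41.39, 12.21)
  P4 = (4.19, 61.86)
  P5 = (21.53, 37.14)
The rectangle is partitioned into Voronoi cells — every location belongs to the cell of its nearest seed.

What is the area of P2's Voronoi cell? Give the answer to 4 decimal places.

1. box [0,46]×[0,93]: [(0, 0) (46, 0) (46, 93) (0, 93)]
2. ⊥bis P2·P0 via (36.855,63.395): [(0, 73.7748) (0, 0) (46, 0) (46, 60.8194)]  |A|=3095.6667
3. ⊥bis P2·P1 via (29.64,37.195): [(0, 73.7748) (0, 45.2919) (46, 32.7259) (46, 60.8194)]  |A|=1301.2587
4. ⊥bis P2·P3 via (38.16,34.385): [(0, 73.7748) (0, 45.2919) (39.3122, 34.5528) (46, 35.527) (46, 60.8194)]  |A|=1291.8921
5. ⊥bis P2·P4 via (19.56,59.21): [(21.0491, 67.8466) (16.3884, 40.815) (39.3122, 34.5528) (46, 35.527) (46, 60.8194)]  |A|=760.1872
6. ⊥bis P2·P5 via (28.23,46.85): [(21.0491, 67.8466) (18.5773, 53.5104) (44.877, 35.3634) (46, 35.527) (46, 60.8194)]  |A|=546.6682
7. canonical 5-gon: [(21.0491, 67.8466) (18.5773, 53.5104) (44.877, 35.3634) (46, 35.527) (46, 60.8194)]
8. shoelace: 546.6682

Area of P2's cell: 546.6682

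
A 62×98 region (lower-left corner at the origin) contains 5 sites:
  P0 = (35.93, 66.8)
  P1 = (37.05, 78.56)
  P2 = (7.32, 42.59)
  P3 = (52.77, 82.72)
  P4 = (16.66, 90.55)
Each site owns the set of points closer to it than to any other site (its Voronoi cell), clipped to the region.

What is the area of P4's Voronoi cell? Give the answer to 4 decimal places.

Area of P4's cell: 769.4755

1. box [0,62]×[0,98]: [(0, 0) (62, 0) (62, 98) (0, 98)]
2. ⊥bis P4·P0 via (26.295,78.675): [(0, 57.3401) (50.1128, 98) (0, 98)]  |A|=1018.7913
3. ⊥bis P4·P1 via (26.855,84.555): [(0, 57.3401) (20.7534, 74.1787) (34.7611, 98) (0, 98)]  |A|=835.943
4. ⊥bis P4·P2 via (11.99,66.57): [(0, 68.905) (11.4947, 66.6665) (20.7534, 74.1787) (34.7611, 98) (0, 98)]  |A|=769.4755
5. ⊥bis P4·P3 via (34.715,86.635): [(0, 68.905) (11.4947, 66.6665) (20.7534, 74.1787) (34.7611, 98) (0, 98)]  |A|=769.4755
6. canonical 5-gon: [(0, 68.905) (11.4947, 66.6665) (20.7534, 74.1787) (34.7611, 98) (0, 98)]
7. shoelace: 769.4755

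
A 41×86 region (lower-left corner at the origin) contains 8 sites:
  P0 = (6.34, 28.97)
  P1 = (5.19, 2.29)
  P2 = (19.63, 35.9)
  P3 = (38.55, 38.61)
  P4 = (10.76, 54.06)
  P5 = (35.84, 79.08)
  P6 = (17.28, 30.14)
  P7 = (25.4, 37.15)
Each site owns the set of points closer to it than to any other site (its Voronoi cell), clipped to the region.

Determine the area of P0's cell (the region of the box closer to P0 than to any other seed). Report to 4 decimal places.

1. box [0,41]×[0,86]: [(0, 0) (41, 0) (41, 86) (0, 86)]
2. ⊥bis P0·P1 via (5.765,15.63): [(0, 15.8785) (41, 14.1112) (41, 86) (0, 86)]  |A|=2911.2103
3. ⊥bis P0·P2 via (12.985,32.435): [(0, 57.337) (0, 15.8785) (22.1154, 14.9252)]  |A|=458.4348
4. ⊥bis P0·P3 via (22.445,33.79): [(0, 57.337) (0, 15.8785) (22.1154, 14.9252)]  |A|=458.4348
5. ⊥bis P0·P4 via (8.55,41.515): [(8.22, 41.5731) (0, 43.0212) (0, 15.8785) (22.1154, 14.9252)]  |A|=399.5973
6. ⊥bis P0·P5 via (21.09,54.025): [(8.22, 41.5731) (0, 43.0212) (0, 15.8785) (22.1154, 14.9252)]  |A|=399.5973
7. ⊥bis P0·P6 via (11.81,29.555): [(11.1194, 36.0128) (8.22, 41.5731) (0, 43.0212) (0, 15.8785) (13.3341, 15.3037)]  |A|=309.0907
8. ⊥bis P0·P7 via (15.87,33.06): [(11.1194, 36.0128) (8.22, 41.5731) (0, 43.0212) (0, 15.8785) (13.3341, 15.3037)]  |A|=309.0907
9. canonical 5-gon: [(11.1194, 36.0128) (8.22, 41.5731) (0, 43.0212) (0, 15.8785) (13.3341, 15.3037)]
10. shoelace: 309.0907

Area of P0's cell: 309.0907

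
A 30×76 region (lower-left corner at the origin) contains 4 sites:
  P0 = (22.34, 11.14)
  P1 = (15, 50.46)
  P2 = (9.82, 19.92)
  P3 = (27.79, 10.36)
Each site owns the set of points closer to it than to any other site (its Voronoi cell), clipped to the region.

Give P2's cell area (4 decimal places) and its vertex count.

1. box [0,30]×[0,76]: [(0, 0) (30, 0) (30, 76) (0, 76)]
2. ⊥bis P2·P0 via (16.08,15.53): [(0, 0) (5.1892, 0) (30, 35.3795) (30, 76) (0, 76)]  |A|=1841.1026
3. ⊥bis P2·P1 via (12.41,35.19): [(0, 37.2949) (0, 0) (5.1892, 0) (28.0114, 32.5438)]  |A|=606.7785
4. ⊥bis P2·P3 via (18.805,15.14): [(0, 37.2949) (0, 0) (5.1892, 0) (28.0114, 32.5438)]  |A|=606.7785
5. canonical 4-gon: [(0, 37.2949) (0, 0) (5.1892, 0) (28.0114, 32.5438)]
6. shoelace: 606.7785

Area of P2's cell: 606.7785 (4 vertices)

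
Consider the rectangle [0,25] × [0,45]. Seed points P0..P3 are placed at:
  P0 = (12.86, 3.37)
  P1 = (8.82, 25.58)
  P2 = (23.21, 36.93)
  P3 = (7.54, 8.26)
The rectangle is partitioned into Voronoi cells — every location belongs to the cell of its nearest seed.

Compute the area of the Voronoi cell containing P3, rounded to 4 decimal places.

1. box [0,25]×[0,45]: [(0, 0) (25, 0) (25, 45) (0, 45)]
2. ⊥bis P3·P0 via (10.2,5.815): [(0, 0) (4.855, 0) (25, 21.9164) (25, 45) (0, 45)]  |A|=904.2468
3. ⊥bis P3·P1 via (8.18,16.92): [(0, 17.5245) (0, 0) (4.855, 0) (19.6296, 16.0738)]  |A|=211.0194
4. ⊥bis P3·P2 via (15.375,22.595): [(0, 17.5245) (0, 0) (4.855, 0) (19.6296, 16.0738)]  |A|=211.0194
5. canonical 4-gon: [(0, 17.5245) (0, 0) (4.855, 0) (19.6296, 16.0738)]
6. shoelace: 211.0194

Area of P3's cell: 211.0194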